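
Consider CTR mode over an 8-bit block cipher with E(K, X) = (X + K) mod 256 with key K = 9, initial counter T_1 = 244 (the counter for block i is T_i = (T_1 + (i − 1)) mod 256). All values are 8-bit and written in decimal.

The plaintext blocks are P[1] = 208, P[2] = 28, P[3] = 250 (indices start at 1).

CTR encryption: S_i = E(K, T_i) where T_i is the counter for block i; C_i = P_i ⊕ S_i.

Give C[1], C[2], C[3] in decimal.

C[1]: T = 244, S = E(K, T) = 253; 208 ⊕ 253 = 45.
C[2]: T = 245, S = E(K, T) = 254; 28 ⊕ 254 = 226.
C[3]: T = 246, S = E(K, T) = 255; 250 ⊕ 255 = 5.

C[1] = 45, C[2] = 226, C[3] = 5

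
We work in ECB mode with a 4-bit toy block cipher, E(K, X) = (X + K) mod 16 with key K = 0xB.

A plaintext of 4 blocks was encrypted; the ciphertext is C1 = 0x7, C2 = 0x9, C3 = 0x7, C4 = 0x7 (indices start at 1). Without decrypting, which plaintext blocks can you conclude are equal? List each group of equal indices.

P1 = P3 = P4

ECB encrypts each block independently with the same key, so equal ciphertext blocks imply equal plaintext blocks.
C1 = C3 = C4 = 0x7, so P1 = P3 = P4.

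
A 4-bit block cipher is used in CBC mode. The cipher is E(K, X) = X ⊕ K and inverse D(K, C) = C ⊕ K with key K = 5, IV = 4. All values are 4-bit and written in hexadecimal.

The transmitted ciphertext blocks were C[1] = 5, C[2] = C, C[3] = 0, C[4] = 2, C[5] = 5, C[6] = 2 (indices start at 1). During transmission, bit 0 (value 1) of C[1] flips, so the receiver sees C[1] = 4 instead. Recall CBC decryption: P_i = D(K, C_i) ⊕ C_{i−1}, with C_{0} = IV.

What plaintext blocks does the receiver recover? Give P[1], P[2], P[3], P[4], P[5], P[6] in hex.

Only C[1] changed, to 4. In CBC, a change in C_i garbles P_i and flips the same bit in P_{i+1}. Decrypting the received ciphertext:
P[1]: D(K, 4) = 1; 1 ⊕ 4 = 5.
P[2]: D(K, C) = 9; 9 ⊕ 4 = D.
P[3]: D(K, 0) = 5; 5 ⊕ C = 9.
P[4]: D(K, 2) = 7; 7 ⊕ 0 = 7.
P[5]: D(K, 5) = 0; 0 ⊕ 2 = 2.
P[6]: D(K, 2) = 7; 7 ⊕ 5 = 2.
Blocks that differ from the original plaintext: P[1], P[2].

P[1] = 5, P[2] = D, P[3] = 9, P[4] = 7, P[5] = 2, P[6] = 2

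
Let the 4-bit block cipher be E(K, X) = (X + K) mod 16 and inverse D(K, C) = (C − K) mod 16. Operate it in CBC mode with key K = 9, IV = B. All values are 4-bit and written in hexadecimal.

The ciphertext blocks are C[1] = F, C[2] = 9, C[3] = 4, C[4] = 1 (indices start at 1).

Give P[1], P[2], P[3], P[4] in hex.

P[1] = D, P[2] = F, P[3] = 2, P[4] = C

CBC decryption: P_i = D(K, C_i) ⊕ C_{i−1}, with C_{0} = IV.
P[1]: D(K, F) = 6; 6 ⊕ B = D.
P[2]: D(K, 9) = 0; 0 ⊕ F = F.
P[3]: D(K, 4) = B; B ⊕ 9 = 2.
P[4]: D(K, 1) = 8; 8 ⊕ 4 = C.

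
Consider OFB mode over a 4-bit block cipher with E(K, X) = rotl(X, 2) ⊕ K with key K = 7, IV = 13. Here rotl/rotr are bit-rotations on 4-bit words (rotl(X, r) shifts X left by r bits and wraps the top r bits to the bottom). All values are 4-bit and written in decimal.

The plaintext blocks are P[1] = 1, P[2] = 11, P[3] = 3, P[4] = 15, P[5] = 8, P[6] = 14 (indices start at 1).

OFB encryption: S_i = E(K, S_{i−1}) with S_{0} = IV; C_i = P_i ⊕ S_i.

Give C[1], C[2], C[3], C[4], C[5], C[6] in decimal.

C[1]: S = E(K, 13) = 0; 1 ⊕ 0 = 1.
C[2]: S = E(K, 0) = 7; 11 ⊕ 7 = 12.
C[3]: S = E(K, 7) = 10; 3 ⊕ 10 = 9.
C[4]: S = E(K, 10) = 13; 15 ⊕ 13 = 2.
C[5]: S = E(K, 13) = 0; 8 ⊕ 0 = 8.
C[6]: S = E(K, 0) = 7; 14 ⊕ 7 = 9.

C[1] = 1, C[2] = 12, C[3] = 9, C[4] = 2, C[5] = 8, C[6] = 9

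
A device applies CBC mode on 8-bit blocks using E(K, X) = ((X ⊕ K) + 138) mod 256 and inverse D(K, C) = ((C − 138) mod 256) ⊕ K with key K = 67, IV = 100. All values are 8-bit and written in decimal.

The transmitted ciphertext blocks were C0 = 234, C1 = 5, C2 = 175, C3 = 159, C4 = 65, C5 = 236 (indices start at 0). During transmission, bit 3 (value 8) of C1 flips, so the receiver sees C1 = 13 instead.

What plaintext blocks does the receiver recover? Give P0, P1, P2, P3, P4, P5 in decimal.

CBC decryption: P_i = D(K, C_i) ⊕ C_{i−1}, with C_{−1} = IV.
Only C1 changed, to 13. In CBC, a change in C_i garbles P_i and flips the same bit in P_{i+1}. Decrypting the received ciphertext:
P0: D(K, 234) = 35; 35 ⊕ 100 = 71.
P1: D(K, 13) = 192; 192 ⊕ 234 = 42.
P2: D(K, 175) = 102; 102 ⊕ 13 = 107.
P3: D(K, 159) = 86; 86 ⊕ 175 = 249.
P4: D(K, 65) = 244; 244 ⊕ 159 = 107.
P5: D(K, 236) = 33; 33 ⊕ 65 = 96.
Blocks that differ from the original plaintext: P1, P2.

P0 = 71, P1 = 42, P2 = 107, P3 = 249, P4 = 107, P5 = 96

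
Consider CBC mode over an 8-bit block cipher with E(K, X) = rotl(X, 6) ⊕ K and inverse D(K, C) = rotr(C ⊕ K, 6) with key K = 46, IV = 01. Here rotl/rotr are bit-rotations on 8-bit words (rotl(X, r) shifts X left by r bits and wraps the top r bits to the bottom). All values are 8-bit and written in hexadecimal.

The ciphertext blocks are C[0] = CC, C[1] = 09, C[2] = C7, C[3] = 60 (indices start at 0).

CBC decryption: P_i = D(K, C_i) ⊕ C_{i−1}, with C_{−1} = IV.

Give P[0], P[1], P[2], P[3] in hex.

P[0] = 2B, P[1] = F1, P[2] = 0F, P[3] = 5F

P[0]: D(K, CC) = 2A; 2A ⊕ 01 = 2B.
P[1]: D(K, 09) = 3D; 3D ⊕ CC = F1.
P[2]: D(K, C7) = 06; 06 ⊕ 09 = 0F.
P[3]: D(K, 60) = 98; 98 ⊕ C7 = 5F.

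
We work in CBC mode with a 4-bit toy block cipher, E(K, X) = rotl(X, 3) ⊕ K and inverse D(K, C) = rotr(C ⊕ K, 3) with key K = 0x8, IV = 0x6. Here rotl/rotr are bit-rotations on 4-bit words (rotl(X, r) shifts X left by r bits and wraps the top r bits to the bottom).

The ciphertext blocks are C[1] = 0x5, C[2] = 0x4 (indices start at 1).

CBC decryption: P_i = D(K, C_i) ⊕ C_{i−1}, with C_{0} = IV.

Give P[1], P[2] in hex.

P[1] = 0xD, P[2] = 0xC

P[1]: D(K, 0x5) = 0xB; 0xB ⊕ 0x6 = 0xD.
P[2]: D(K, 0x4) = 0x9; 0x9 ⊕ 0x5 = 0xC.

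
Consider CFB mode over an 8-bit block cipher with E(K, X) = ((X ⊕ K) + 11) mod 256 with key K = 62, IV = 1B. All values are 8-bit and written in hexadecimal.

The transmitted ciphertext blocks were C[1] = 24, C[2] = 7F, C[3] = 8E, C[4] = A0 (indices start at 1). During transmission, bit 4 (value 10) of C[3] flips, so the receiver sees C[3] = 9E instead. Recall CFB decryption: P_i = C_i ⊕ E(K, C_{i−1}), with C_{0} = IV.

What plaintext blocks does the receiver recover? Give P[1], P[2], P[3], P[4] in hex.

P[1] = AE, P[2] = 28, P[3] = B0, P[4] = AD

Only C[3] changed, to 9E. In CFB, a change in C_i flips the same bit in P_i and garbles P_{i+1}. Decrypting the received ciphertext:
P[1]: E(K, 1B) = 8A; 24 ⊕ 8A = AE.
P[2]: E(K, 24) = 57; 7F ⊕ 57 = 28.
P[3]: E(K, 7F) = 2E; 9E ⊕ 2E = B0.
P[4]: E(K, 9E) = 0D; A0 ⊕ 0D = AD.
Blocks that differ from the original plaintext: P[3], P[4].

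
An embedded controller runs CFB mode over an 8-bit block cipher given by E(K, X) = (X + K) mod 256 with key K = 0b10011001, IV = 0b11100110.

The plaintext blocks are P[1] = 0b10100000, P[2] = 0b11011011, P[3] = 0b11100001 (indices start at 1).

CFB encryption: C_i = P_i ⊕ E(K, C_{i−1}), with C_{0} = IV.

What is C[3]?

C[1]: E(K, 0b11100110) = 0b01111111; 0b10100000 ⊕ 0b01111111 = 0b11011111.
C[2]: E(K, 0b11011111) = 0b01111000; 0b11011011 ⊕ 0b01111000 = 0b10100011.
C[3]: E(K, 0b10100011) = 0b00111100; 0b11100001 ⊕ 0b00111100 = 0b11011101.

C[3] = 0b11011101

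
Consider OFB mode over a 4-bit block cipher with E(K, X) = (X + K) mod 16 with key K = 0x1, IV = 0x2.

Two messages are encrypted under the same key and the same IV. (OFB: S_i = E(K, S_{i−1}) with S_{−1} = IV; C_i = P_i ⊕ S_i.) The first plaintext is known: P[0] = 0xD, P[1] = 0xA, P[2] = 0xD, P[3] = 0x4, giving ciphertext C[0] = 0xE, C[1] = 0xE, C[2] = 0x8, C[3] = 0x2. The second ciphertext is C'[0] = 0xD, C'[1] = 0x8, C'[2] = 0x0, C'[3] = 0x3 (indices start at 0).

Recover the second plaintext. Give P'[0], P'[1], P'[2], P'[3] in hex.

P'[0] = 0xE, P'[1] = 0xC, P'[2] = 0x5, P'[3] = 0x5

In OFB with a reused IV, both messages share the same keystream S_i, so C_i ⊕ C'_i = P_i ⊕ P'_i and thus P'_i = P_i ⊕ C_i ⊕ C'_i.
P'[0]: 0xD ⊕ 0xE ⊕ 0xD = 0xE.
P'[1]: 0xA ⊕ 0xE ⊕ 0x8 = 0xC.
P'[2]: 0xD ⊕ 0x8 ⊕ 0x0 = 0x5.
P'[3]: 0x4 ⊕ 0x2 ⊕ 0x3 = 0x5.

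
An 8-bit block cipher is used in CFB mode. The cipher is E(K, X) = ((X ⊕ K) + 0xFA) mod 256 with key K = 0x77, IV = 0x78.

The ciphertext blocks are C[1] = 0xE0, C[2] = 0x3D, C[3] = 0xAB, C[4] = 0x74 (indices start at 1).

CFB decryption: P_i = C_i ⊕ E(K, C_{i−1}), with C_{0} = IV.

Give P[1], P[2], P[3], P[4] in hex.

P[1] = 0xE9, P[2] = 0xAC, P[3] = 0xEF, P[4] = 0xA2

P[1]: E(K, 0x78) = 0x09; 0xE0 ⊕ 0x09 = 0xE9.
P[2]: E(K, 0xE0) = 0x91; 0x3D ⊕ 0x91 = 0xAC.
P[3]: E(K, 0x3D) = 0x44; 0xAB ⊕ 0x44 = 0xEF.
P[4]: E(K, 0xAB) = 0xD6; 0x74 ⊕ 0xD6 = 0xA2.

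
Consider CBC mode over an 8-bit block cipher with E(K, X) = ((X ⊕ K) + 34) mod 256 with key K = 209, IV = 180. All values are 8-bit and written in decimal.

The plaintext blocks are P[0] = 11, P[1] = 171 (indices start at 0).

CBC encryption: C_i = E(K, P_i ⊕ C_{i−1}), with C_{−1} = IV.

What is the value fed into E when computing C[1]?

C[0]: P[0] ⊕ 180 = 191; E(K, 191) = 144.
C[1]: P[1] ⊕ 144 = 59; E(K, 59) = 12.
So the input to E for block [1] is 59.

59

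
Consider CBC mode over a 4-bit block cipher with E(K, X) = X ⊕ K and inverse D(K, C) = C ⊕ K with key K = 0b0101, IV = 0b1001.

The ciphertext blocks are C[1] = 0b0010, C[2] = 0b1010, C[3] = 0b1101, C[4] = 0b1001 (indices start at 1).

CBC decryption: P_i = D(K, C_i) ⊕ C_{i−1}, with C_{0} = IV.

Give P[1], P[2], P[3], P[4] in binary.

P[1] = 0b1110, P[2] = 0b1101, P[3] = 0b0010, P[4] = 0b0001

P[1]: D(K, 0b0010) = 0b0111; 0b0111 ⊕ 0b1001 = 0b1110.
P[2]: D(K, 0b1010) = 0b1111; 0b1111 ⊕ 0b0010 = 0b1101.
P[3]: D(K, 0b1101) = 0b1000; 0b1000 ⊕ 0b1010 = 0b0010.
P[4]: D(K, 0b1001) = 0b1100; 0b1100 ⊕ 0b1101 = 0b0001.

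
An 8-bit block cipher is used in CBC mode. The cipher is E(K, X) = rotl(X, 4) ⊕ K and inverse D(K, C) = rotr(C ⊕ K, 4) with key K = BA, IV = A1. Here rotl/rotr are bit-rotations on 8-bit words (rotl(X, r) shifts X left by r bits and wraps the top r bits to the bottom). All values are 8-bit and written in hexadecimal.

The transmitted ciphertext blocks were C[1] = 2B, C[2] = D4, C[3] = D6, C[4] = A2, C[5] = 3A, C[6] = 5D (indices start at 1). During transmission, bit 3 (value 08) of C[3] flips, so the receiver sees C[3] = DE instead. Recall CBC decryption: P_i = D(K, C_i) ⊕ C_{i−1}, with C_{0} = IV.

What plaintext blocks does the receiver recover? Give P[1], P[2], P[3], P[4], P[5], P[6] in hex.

P[1] = B8, P[2] = CD, P[3] = 92, P[4] = 5F, P[5] = AA, P[6] = 44

Only C[3] changed, to DE. In CBC, a change in C_i garbles P_i and flips the same bit in P_{i+1}. Decrypting the received ciphertext:
P[1]: D(K, 2B) = 19; 19 ⊕ A1 = B8.
P[2]: D(K, D4) = E6; E6 ⊕ 2B = CD.
P[3]: D(K, DE) = 46; 46 ⊕ D4 = 92.
P[4]: D(K, A2) = 81; 81 ⊕ DE = 5F.
P[5]: D(K, 3A) = 08; 08 ⊕ A2 = AA.
P[6]: D(K, 5D) = 7E; 7E ⊕ 3A = 44.
Blocks that differ from the original plaintext: P[3], P[4].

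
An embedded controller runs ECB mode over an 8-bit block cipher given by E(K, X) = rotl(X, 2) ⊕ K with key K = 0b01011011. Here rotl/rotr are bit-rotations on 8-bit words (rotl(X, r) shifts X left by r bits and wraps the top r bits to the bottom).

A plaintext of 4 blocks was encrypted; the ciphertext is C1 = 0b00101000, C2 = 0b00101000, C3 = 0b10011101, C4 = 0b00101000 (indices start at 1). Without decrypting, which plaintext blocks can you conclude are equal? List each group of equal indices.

P1 = P2 = P4

ECB encrypts each block independently with the same key, so equal ciphertext blocks imply equal plaintext blocks.
C1 = C2 = C4 = 0b00101000, so P1 = P2 = P4.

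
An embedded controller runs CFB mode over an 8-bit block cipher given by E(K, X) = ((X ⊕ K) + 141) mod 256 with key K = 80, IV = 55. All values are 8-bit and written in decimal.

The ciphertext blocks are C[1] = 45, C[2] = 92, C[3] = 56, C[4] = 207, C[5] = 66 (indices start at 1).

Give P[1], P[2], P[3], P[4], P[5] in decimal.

CFB decryption: P_i = C_i ⊕ E(K, C_{i−1}), with C_{0} = IV.
P[1]: E(K, 55) = 244; 45 ⊕ 244 = 217.
P[2]: E(K, 45) = 10; 92 ⊕ 10 = 86.
P[3]: E(K, 92) = 153; 56 ⊕ 153 = 161.
P[4]: E(K, 56) = 245; 207 ⊕ 245 = 58.
P[5]: E(K, 207) = 44; 66 ⊕ 44 = 110.

P[1] = 217, P[2] = 86, P[3] = 161, P[4] = 58, P[5] = 110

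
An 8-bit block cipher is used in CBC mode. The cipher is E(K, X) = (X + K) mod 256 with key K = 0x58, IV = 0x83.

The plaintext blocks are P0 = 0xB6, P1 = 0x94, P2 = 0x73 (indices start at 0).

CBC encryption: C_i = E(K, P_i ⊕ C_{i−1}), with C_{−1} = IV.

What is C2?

C0: P0 ⊕ 0x83 = 0x35; E(K, 0x35) = 0x8D.
C1: P1 ⊕ 0x8D = 0x19; E(K, 0x19) = 0x71.
C2: P2 ⊕ 0x71 = 0x02; E(K, 0x02) = 0x5A.

C2 = 0x5A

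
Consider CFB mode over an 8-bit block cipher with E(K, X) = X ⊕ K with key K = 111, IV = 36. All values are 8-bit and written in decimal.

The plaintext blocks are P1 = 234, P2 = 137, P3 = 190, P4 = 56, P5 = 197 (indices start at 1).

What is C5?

C5 = 107

CFB encryption: C_i = P_i ⊕ E(K, C_{i−1}), with C_{0} = IV.
C1: E(K, 36) = 75; 234 ⊕ 75 = 161.
C2: E(K, 161) = 206; 137 ⊕ 206 = 71.
C3: E(K, 71) = 40; 190 ⊕ 40 = 150.
C4: E(K, 150) = 249; 56 ⊕ 249 = 193.
C5: E(K, 193) = 174; 197 ⊕ 174 = 107.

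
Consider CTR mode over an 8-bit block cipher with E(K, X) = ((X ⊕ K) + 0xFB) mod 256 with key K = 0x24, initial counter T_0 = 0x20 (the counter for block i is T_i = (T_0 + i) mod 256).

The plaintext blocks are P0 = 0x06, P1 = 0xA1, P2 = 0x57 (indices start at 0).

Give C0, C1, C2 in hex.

C0 = 0xF9, C1 = 0xA1, C2 = 0x56

CTR encryption: S_i = E(K, T_i) where T_i is the counter for block i; C_i = P_i ⊕ S_i.
C0: T = 0x20, S = E(K, T) = 0xFF; 0x06 ⊕ 0xFF = 0xF9.
C1: T = 0x21, S = E(K, T) = 0x00; 0xA1 ⊕ 0x00 = 0xA1.
C2: T = 0x22, S = E(K, T) = 0x01; 0x57 ⊕ 0x01 = 0x56.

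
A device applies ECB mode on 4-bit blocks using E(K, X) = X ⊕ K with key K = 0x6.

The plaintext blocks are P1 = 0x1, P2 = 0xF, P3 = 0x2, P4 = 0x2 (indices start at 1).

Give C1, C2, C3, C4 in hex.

ECB encryption: C_i = E(K, P_i).
C1: E(K, 0x1) = 0x7.
C2: E(K, 0xF) = 0x9.
C3: E(K, 0x2) = 0x4.
C4: E(K, 0x2) = 0x4.

C1 = 0x7, C2 = 0x9, C3 = 0x4, C4 = 0x4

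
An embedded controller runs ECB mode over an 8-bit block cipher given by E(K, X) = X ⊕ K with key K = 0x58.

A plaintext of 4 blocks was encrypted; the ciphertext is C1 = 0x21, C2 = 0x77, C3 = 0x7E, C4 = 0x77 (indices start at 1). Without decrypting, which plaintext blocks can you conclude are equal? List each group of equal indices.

P2 = P4

ECB encrypts each block independently with the same key, so equal ciphertext blocks imply equal plaintext blocks.
C2 = C4 = 0x77, so P2 = P4.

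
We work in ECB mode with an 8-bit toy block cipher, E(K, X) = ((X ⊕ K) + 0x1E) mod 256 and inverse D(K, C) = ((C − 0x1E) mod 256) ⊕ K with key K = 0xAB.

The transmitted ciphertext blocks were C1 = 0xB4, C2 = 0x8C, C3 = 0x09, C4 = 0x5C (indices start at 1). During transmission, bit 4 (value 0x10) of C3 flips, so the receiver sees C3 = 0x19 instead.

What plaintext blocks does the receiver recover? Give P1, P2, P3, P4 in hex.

ECB decryption: P_i = D(K, C_i).
Only C3 changed, to 0x19. In ECB, a change in C_i affects only P_i. Decrypting the received ciphertext:
P1: D(K, 0xB4) = 0x3D.
P2: D(K, 0x8C) = 0xC5.
P3: D(K, 0x19) = 0x50.
P4: D(K, 0x5C) = 0x95.
Blocks that differ from the original plaintext: P3.

P1 = 0x3D, P2 = 0xC5, P3 = 0x50, P4 = 0x95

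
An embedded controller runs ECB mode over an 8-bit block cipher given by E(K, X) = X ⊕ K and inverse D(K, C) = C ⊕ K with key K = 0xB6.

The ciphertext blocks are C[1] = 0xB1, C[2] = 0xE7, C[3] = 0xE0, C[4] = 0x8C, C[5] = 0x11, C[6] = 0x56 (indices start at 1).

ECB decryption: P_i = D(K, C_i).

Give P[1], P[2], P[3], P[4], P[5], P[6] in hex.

P[1]: D(K, 0xB1) = 0x07.
P[2]: D(K, 0xE7) = 0x51.
P[3]: D(K, 0xE0) = 0x56.
P[4]: D(K, 0x8C) = 0x3A.
P[5]: D(K, 0x11) = 0xA7.
P[6]: D(K, 0x56) = 0xE0.

P[1] = 0x07, P[2] = 0x51, P[3] = 0x56, P[4] = 0x3A, P[5] = 0xA7, P[6] = 0xE0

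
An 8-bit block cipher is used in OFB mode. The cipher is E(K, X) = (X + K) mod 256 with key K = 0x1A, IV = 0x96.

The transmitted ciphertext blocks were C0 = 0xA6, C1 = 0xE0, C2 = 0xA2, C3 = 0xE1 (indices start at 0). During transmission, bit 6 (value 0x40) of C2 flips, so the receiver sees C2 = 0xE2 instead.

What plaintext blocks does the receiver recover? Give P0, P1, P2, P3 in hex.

P0 = 0x16, P1 = 0x2A, P2 = 0x06, P3 = 0x1F

OFB decryption: S_i = E(K, S_{i−1}) with S_{−1} = IV; P_i = C_i ⊕ S_i.
Only C2 changed, to 0xE2. In OFB, a change in C_i flips the same bit in P_i only; the keystream is unaffected. Decrypting the received ciphertext:
P0: S = E(K, 0x96) = 0xB0; 0xA6 ⊕ 0xB0 = 0x16.
P1: S = E(K, 0xB0) = 0xCA; 0xE0 ⊕ 0xCA = 0x2A.
P2: S = E(K, 0xCA) = 0xE4; 0xE2 ⊕ 0xE4 = 0x06.
P3: S = E(K, 0xE4) = 0xFE; 0xE1 ⊕ 0xFE = 0x1F.
Blocks that differ from the original plaintext: P2.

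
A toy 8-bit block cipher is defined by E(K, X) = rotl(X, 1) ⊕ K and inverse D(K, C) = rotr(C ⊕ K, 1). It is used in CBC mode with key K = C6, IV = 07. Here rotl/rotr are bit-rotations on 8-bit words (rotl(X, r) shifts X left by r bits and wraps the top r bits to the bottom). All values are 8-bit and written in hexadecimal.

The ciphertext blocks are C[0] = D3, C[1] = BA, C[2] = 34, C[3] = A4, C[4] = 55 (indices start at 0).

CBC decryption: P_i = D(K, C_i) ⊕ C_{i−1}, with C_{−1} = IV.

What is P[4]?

P[4]: D(K, 55) = C9; C9 ⊕ A4 = 6D.

P[4] = 6D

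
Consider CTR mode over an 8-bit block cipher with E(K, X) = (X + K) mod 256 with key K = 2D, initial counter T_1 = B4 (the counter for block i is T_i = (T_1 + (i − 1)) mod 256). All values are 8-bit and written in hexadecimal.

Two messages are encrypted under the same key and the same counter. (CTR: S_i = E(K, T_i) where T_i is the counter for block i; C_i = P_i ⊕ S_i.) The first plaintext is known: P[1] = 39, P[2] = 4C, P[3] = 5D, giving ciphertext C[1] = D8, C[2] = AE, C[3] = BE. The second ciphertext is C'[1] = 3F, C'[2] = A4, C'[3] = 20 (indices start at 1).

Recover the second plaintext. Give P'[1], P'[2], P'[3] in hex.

In CTR with a reused counter, both messages share the same keystream S_i, so C_i ⊕ C'_i = P_i ⊕ P'_i and thus P'_i = P_i ⊕ C_i ⊕ C'_i.
P'[1]: 39 ⊕ D8 ⊕ 3F = DE.
P'[2]: 4C ⊕ AE ⊕ A4 = 46.
P'[3]: 5D ⊕ BE ⊕ 20 = C3.

P'[1] = DE, P'[2] = 46, P'[3] = C3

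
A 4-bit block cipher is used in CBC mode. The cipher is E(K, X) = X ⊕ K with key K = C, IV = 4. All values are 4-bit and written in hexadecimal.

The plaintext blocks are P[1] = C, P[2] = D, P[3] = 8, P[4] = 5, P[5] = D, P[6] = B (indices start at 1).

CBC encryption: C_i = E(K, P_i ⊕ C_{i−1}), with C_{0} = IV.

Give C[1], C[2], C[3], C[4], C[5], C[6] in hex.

C[1] = 4, C[2] = 5, C[3] = 1, C[4] = 8, C[5] = 9, C[6] = E

C[1]: P[1] ⊕ 4 = 8; E(K, 8) = 4.
C[2]: P[2] ⊕ 4 = 9; E(K, 9) = 5.
C[3]: P[3] ⊕ 5 = D; E(K, D) = 1.
C[4]: P[4] ⊕ 1 = 4; E(K, 4) = 8.
C[5]: P[5] ⊕ 8 = 5; E(K, 5) = 9.
C[6]: P[6] ⊕ 9 = 2; E(K, 2) = E.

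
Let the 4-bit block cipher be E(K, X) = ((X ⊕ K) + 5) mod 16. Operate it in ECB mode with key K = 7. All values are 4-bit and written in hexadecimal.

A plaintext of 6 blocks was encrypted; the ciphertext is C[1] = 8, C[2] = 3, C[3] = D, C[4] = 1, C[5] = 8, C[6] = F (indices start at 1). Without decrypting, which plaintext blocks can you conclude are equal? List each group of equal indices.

P[1] = P[5]

ECB encrypts each block independently with the same key, so equal ciphertext blocks imply equal plaintext blocks.
C[1] = C[5] = 8, so P[1] = P[5].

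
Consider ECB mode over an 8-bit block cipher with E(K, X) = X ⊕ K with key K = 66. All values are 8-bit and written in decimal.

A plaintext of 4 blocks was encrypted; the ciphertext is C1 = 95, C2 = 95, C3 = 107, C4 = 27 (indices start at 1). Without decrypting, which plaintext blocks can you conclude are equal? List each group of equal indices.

ECB encrypts each block independently with the same key, so equal ciphertext blocks imply equal plaintext blocks.
C1 = C2 = 95, so P1 = P2.

P1 = P2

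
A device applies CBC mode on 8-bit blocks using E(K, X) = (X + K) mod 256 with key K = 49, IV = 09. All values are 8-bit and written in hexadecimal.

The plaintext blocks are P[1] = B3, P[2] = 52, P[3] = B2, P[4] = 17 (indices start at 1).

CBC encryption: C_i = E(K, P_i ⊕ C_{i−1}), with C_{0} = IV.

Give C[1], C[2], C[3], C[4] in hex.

C[1] = 03, C[2] = 9A, C[3] = 71, C[4] = AF

C[1]: P[1] ⊕ 09 = BA; E(K, BA) = 03.
C[2]: P[2] ⊕ 03 = 51; E(K, 51) = 9A.
C[3]: P[3] ⊕ 9A = 28; E(K, 28) = 71.
C[4]: P[4] ⊕ 71 = 66; E(K, 66) = AF.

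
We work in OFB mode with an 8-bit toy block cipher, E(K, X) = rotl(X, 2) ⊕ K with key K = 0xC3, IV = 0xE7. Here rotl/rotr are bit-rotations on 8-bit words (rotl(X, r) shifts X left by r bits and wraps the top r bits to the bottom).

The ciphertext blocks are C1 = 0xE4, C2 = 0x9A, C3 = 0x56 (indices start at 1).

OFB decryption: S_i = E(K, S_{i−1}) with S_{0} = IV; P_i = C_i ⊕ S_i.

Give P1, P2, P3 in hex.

P1: S = E(K, 0xE7) = 0x5C; 0xE4 ⊕ 0x5C = 0xB8.
P2: S = E(K, 0x5C) = 0xB2; 0x9A ⊕ 0xB2 = 0x28.
P3: S = E(K, 0xB2) = 0x09; 0x56 ⊕ 0x09 = 0x5F.

P1 = 0xB8, P2 = 0x28, P3 = 0x5F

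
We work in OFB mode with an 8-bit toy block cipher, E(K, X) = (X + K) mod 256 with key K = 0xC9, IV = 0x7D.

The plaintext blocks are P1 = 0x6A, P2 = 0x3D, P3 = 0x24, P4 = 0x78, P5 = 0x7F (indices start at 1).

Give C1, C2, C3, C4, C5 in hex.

C1 = 0x2C, C2 = 0x32, C3 = 0xFC, C4 = 0xD9, C5 = 0x15

OFB encryption: S_i = E(K, S_{i−1}) with S_{0} = IV; C_i = P_i ⊕ S_i.
C1: S = E(K, 0x7D) = 0x46; 0x6A ⊕ 0x46 = 0x2C.
C2: S = E(K, 0x46) = 0x0F; 0x3D ⊕ 0x0F = 0x32.
C3: S = E(K, 0x0F) = 0xD8; 0x24 ⊕ 0xD8 = 0xFC.
C4: S = E(K, 0xD8) = 0xA1; 0x78 ⊕ 0xA1 = 0xD9.
C5: S = E(K, 0xA1) = 0x6A; 0x7F ⊕ 0x6A = 0x15.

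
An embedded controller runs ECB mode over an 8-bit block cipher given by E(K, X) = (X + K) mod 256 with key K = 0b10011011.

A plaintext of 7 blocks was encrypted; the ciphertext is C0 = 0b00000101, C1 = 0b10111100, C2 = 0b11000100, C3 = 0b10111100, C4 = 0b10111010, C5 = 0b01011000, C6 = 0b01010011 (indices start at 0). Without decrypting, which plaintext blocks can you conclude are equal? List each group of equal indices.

P1 = P3

ECB encrypts each block independently with the same key, so equal ciphertext blocks imply equal plaintext blocks.
C1 = C3 = 0b10111100, so P1 = P3.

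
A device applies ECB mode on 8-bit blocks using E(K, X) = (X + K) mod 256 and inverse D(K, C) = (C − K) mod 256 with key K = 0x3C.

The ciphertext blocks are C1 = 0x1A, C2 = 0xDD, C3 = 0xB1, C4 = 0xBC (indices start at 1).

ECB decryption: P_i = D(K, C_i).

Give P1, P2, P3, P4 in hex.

P1 = 0xDE, P2 = 0xA1, P3 = 0x75, P4 = 0x80

P1: D(K, 0x1A) = 0xDE.
P2: D(K, 0xDD) = 0xA1.
P3: D(K, 0xB1) = 0x75.
P4: D(K, 0xBC) = 0x80.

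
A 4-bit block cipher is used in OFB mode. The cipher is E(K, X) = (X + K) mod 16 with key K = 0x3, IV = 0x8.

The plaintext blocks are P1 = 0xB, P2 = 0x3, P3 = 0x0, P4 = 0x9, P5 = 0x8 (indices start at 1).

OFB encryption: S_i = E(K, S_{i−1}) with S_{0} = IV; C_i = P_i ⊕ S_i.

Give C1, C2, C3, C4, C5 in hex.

C1 = 0x0, C2 = 0xD, C3 = 0x1, C4 = 0xD, C5 = 0xF

C1: S = E(K, 0x8) = 0xB; 0xB ⊕ 0xB = 0x0.
C2: S = E(K, 0xB) = 0xE; 0x3 ⊕ 0xE = 0xD.
C3: S = E(K, 0xE) = 0x1; 0x0 ⊕ 0x1 = 0x1.
C4: S = E(K, 0x1) = 0x4; 0x9 ⊕ 0x4 = 0xD.
C5: S = E(K, 0x4) = 0x7; 0x8 ⊕ 0x7 = 0xF.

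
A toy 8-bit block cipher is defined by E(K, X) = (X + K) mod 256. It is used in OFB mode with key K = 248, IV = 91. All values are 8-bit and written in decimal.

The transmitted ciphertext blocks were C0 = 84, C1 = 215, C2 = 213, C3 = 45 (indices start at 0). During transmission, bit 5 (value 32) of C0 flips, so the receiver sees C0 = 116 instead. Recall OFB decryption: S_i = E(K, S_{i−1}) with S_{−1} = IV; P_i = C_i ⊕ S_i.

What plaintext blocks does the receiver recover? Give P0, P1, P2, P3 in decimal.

P0 = 39, P1 = 156, P2 = 150, P3 = 22

Only C0 changed, to 116. In OFB, a change in C_i flips the same bit in P_i only; the keystream is unaffected. Decrypting the received ciphertext:
P0: S = E(K, 91) = 83; 116 ⊕ 83 = 39.
P1: S = E(K, 83) = 75; 215 ⊕ 75 = 156.
P2: S = E(K, 75) = 67; 213 ⊕ 67 = 150.
P3: S = E(K, 67) = 59; 45 ⊕ 59 = 22.
Blocks that differ from the original plaintext: P0.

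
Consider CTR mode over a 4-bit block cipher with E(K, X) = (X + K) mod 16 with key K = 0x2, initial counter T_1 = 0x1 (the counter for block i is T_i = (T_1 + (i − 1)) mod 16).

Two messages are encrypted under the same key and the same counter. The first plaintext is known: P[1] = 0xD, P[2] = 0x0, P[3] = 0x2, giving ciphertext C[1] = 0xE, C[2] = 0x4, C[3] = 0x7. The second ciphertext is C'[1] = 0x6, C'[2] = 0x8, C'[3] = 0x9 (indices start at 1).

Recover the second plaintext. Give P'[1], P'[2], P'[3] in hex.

In CTR with a reused counter, both messages share the same keystream S_i, so C_i ⊕ C'_i = P_i ⊕ P'_i and thus P'_i = P_i ⊕ C_i ⊕ C'_i.
P'[1]: 0xD ⊕ 0xE ⊕ 0x6 = 0x5.
P'[2]: 0x0 ⊕ 0x4 ⊕ 0x8 = 0xC.
P'[3]: 0x2 ⊕ 0x7 ⊕ 0x9 = 0xC.

P'[1] = 0x5, P'[2] = 0xC, P'[3] = 0xC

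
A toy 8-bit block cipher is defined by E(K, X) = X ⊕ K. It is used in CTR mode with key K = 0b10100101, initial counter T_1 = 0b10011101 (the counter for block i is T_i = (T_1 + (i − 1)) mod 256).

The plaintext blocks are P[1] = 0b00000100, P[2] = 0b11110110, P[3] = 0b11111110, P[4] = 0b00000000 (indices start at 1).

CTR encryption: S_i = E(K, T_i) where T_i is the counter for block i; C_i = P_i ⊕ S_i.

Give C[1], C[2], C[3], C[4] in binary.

C[1] = 0b00111100, C[2] = 0b11001101, C[3] = 0b11000100, C[4] = 0b00000101

C[1]: T = 0b10011101, S = E(K, T) = 0b00111000; 0b00000100 ⊕ 0b00111000 = 0b00111100.
C[2]: T = 0b10011110, S = E(K, T) = 0b00111011; 0b11110110 ⊕ 0b00111011 = 0b11001101.
C[3]: T = 0b10011111, S = E(K, T) = 0b00111010; 0b11111110 ⊕ 0b00111010 = 0b11000100.
C[4]: T = 0b10100000, S = E(K, T) = 0b00000101; 0b00000000 ⊕ 0b00000101 = 0b00000101.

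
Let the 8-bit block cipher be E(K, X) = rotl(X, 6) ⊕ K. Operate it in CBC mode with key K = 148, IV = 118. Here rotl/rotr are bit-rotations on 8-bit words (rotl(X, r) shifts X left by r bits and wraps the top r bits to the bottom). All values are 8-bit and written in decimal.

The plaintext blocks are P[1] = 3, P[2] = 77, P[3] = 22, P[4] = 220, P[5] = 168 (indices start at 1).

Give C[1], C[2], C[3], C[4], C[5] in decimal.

CBC encryption: C_i = E(K, P_i ⊕ C_{i−1}), with C_{0} = IV.
C[1]: P[1] ⊕ 118 = 117; E(K, 117) = 201.
C[2]: P[2] ⊕ 201 = 132; E(K, 132) = 181.
C[3]: P[3] ⊕ 181 = 163; E(K, 163) = 124.
C[4]: P[4] ⊕ 124 = 160; E(K, 160) = 188.
C[5]: P[5] ⊕ 188 = 20; E(K, 20) = 145.

C[1] = 201, C[2] = 181, C[3] = 124, C[4] = 188, C[5] = 145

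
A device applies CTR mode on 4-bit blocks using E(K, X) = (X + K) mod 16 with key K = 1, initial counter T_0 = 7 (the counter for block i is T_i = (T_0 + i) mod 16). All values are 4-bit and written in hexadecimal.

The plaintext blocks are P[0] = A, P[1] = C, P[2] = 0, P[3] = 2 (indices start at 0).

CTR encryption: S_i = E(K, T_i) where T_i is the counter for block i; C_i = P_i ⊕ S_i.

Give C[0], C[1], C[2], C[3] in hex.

C[0]: T = 7, S = E(K, T) = 8; A ⊕ 8 = 2.
C[1]: T = 8, S = E(K, T) = 9; C ⊕ 9 = 5.
C[2]: T = 9, S = E(K, T) = A; 0 ⊕ A = A.
C[3]: T = A, S = E(K, T) = B; 2 ⊕ B = 9.

C[0] = 2, C[1] = 5, C[2] = A, C[3] = 9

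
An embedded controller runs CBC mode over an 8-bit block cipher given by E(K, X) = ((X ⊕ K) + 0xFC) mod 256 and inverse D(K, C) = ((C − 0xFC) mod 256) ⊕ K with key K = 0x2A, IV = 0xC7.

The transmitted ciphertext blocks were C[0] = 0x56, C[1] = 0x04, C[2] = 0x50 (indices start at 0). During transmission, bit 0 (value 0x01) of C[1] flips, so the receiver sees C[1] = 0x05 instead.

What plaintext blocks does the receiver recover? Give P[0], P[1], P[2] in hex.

P[0] = 0xB7, P[1] = 0x75, P[2] = 0x7B

CBC decryption: P_i = D(K, C_i) ⊕ C_{i−1}, with C_{−1} = IV.
Only C[1] changed, to 0x05. In CBC, a change in C_i garbles P_i and flips the same bit in P_{i+1}. Decrypting the received ciphertext:
P[0]: D(K, 0x56) = 0x70; 0x70 ⊕ 0xC7 = 0xB7.
P[1]: D(K, 0x05) = 0x23; 0x23 ⊕ 0x56 = 0x75.
P[2]: D(K, 0x50) = 0x7E; 0x7E ⊕ 0x05 = 0x7B.
Blocks that differ from the original plaintext: P[1], P[2].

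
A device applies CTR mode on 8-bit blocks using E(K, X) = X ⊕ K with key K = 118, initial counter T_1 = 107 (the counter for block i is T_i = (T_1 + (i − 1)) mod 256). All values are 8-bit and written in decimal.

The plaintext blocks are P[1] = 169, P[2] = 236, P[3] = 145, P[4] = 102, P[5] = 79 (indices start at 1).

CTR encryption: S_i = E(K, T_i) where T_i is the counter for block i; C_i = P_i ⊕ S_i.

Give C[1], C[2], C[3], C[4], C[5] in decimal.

C[1]: T = 107, S = E(K, T) = 29; 169 ⊕ 29 = 180.
C[2]: T = 108, S = E(K, T) = 26; 236 ⊕ 26 = 246.
C[3]: T = 109, S = E(K, T) = 27; 145 ⊕ 27 = 138.
C[4]: T = 110, S = E(K, T) = 24; 102 ⊕ 24 = 126.
C[5]: T = 111, S = E(K, T) = 25; 79 ⊕ 25 = 86.

C[1] = 180, C[2] = 246, C[3] = 138, C[4] = 126, C[5] = 86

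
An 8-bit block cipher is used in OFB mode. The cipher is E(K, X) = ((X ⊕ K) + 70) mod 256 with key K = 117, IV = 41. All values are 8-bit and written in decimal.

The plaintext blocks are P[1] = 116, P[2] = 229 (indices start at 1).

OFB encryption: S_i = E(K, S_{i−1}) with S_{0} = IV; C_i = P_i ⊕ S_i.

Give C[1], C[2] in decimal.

C[1]: S = E(K, 41) = 162; 116 ⊕ 162 = 214.
C[2]: S = E(K, 162) = 29; 229 ⊕ 29 = 248.

C[1] = 214, C[2] = 248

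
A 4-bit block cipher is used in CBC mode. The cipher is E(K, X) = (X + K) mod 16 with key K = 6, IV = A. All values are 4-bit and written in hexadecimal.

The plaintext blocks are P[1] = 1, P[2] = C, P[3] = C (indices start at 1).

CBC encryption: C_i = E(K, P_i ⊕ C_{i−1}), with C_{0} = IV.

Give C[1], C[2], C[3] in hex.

C[1] = 1, C[2] = 3, C[3] = 5

C[1]: P[1] ⊕ A = B; E(K, B) = 1.
C[2]: P[2] ⊕ 1 = D; E(K, D) = 3.
C[3]: P[3] ⊕ 3 = F; E(K, F) = 5.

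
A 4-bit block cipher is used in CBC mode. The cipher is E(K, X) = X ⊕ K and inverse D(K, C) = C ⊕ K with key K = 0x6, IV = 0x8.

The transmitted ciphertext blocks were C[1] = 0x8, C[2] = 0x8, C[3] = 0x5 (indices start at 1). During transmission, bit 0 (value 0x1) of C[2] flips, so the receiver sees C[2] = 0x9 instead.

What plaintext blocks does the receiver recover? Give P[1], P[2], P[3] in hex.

P[1] = 0x6, P[2] = 0x7, P[3] = 0xA

CBC decryption: P_i = D(K, C_i) ⊕ C_{i−1}, with C_{0} = IV.
Only C[2] changed, to 0x9. In CBC, a change in C_i garbles P_i and flips the same bit in P_{i+1}. Decrypting the received ciphertext:
P[1]: D(K, 0x8) = 0xE; 0xE ⊕ 0x8 = 0x6.
P[2]: D(K, 0x9) = 0xF; 0xF ⊕ 0x8 = 0x7.
P[3]: D(K, 0x5) = 0x3; 0x3 ⊕ 0x9 = 0xA.
Blocks that differ from the original plaintext: P[2], P[3].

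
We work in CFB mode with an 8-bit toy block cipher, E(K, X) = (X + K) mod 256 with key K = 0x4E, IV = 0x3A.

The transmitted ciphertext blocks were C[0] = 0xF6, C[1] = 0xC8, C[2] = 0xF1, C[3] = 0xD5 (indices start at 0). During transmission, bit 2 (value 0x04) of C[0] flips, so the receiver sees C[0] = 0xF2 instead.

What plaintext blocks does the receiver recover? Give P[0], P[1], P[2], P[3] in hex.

CFB decryption: P_i = C_i ⊕ E(K, C_{i−1}), with C_{−1} = IV.
Only C[0] changed, to 0xF2. In CFB, a change in C_i flips the same bit in P_i and garbles P_{i+1}. Decrypting the received ciphertext:
P[0]: E(K, 0x3A) = 0x88; 0xF2 ⊕ 0x88 = 0x7A.
P[1]: E(K, 0xF2) = 0x40; 0xC8 ⊕ 0x40 = 0x88.
P[2]: E(K, 0xC8) = 0x16; 0xF1 ⊕ 0x16 = 0xE7.
P[3]: E(K, 0xF1) = 0x3F; 0xD5 ⊕ 0x3F = 0xEA.
Blocks that differ from the original plaintext: P[0], P[1].

P[0] = 0x7A, P[1] = 0x88, P[2] = 0xE7, P[3] = 0xEA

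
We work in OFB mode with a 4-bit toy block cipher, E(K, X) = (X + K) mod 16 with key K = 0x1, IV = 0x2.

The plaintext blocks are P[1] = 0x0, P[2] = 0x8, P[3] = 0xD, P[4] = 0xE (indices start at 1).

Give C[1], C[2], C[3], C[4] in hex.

OFB encryption: S_i = E(K, S_{i−1}) with S_{0} = IV; C_i = P_i ⊕ S_i.
C[1]: S = E(K, 0x2) = 0x3; 0x0 ⊕ 0x3 = 0x3.
C[2]: S = E(K, 0x3) = 0x4; 0x8 ⊕ 0x4 = 0xC.
C[3]: S = E(K, 0x4) = 0x5; 0xD ⊕ 0x5 = 0x8.
C[4]: S = E(K, 0x5) = 0x6; 0xE ⊕ 0x6 = 0x8.

C[1] = 0x3, C[2] = 0xC, C[3] = 0x8, C[4] = 0x8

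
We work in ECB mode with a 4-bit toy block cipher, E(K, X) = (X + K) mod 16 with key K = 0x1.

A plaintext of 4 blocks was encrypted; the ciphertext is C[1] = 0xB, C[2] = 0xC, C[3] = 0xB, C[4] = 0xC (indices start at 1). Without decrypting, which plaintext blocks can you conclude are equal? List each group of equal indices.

P[1] = P[3]; P[2] = P[4]

ECB encrypts each block independently with the same key, so equal ciphertext blocks imply equal plaintext blocks.
C[1] = C[3] = 0xB, so P[1] = P[3].
C[2] = C[4] = 0xC, so P[2] = P[4].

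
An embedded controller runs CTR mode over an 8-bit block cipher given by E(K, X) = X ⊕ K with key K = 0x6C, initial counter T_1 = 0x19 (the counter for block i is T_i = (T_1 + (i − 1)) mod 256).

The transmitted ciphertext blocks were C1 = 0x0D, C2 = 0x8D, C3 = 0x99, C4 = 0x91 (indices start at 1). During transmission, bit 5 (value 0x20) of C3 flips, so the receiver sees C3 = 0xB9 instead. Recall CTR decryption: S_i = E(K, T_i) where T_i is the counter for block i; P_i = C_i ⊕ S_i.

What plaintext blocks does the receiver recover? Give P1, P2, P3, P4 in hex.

P1 = 0x78, P2 = 0xFB, P3 = 0xCE, P4 = 0xE1

Only C3 changed, to 0xB9. In CTR, a change in C_i flips the same bit in P_i only; the keystream is unaffected. Decrypting the received ciphertext:
P1: T = 0x19, S = E(K, T) = 0x75; 0x0D ⊕ 0x75 = 0x78.
P2: T = 0x1A, S = E(K, T) = 0x76; 0x8D ⊕ 0x76 = 0xFB.
P3: T = 0x1B, S = E(K, T) = 0x77; 0xB9 ⊕ 0x77 = 0xCE.
P4: T = 0x1C, S = E(K, T) = 0x70; 0x91 ⊕ 0x70 = 0xE1.
Blocks that differ from the original plaintext: P3.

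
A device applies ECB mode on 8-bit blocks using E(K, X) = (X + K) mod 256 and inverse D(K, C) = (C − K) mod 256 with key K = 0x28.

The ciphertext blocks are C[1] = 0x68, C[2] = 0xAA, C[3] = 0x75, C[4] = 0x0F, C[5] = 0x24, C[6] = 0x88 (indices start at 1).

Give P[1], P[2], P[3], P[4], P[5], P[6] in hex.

P[1] = 0x40, P[2] = 0x82, P[3] = 0x4D, P[4] = 0xE7, P[5] = 0xFC, P[6] = 0x60

ECB decryption: P_i = D(K, C_i).
P[1]: D(K, 0x68) = 0x40.
P[2]: D(K, 0xAA) = 0x82.
P[3]: D(K, 0x75) = 0x4D.
P[4]: D(K, 0x0F) = 0xE7.
P[5]: D(K, 0x24) = 0xFC.
P[6]: D(K, 0x88) = 0x60.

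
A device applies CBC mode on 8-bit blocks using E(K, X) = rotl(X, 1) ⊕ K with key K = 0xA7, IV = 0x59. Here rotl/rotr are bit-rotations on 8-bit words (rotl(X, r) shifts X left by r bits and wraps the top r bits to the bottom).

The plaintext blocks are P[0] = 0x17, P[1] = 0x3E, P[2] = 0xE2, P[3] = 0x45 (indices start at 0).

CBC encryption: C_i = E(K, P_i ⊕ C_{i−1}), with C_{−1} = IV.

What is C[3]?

C[3] = 0x5F

C[0]: P[0] ⊕ 0x59 = 0x4E; E(K, 0x4E) = 0x3B.
C[1]: P[1] ⊕ 0x3B = 0x05; E(K, 0x05) = 0xAD.
C[2]: P[2] ⊕ 0xAD = 0x4F; E(K, 0x4F) = 0x39.
C[3]: P[3] ⊕ 0x39 = 0x7C; E(K, 0x7C) = 0x5F.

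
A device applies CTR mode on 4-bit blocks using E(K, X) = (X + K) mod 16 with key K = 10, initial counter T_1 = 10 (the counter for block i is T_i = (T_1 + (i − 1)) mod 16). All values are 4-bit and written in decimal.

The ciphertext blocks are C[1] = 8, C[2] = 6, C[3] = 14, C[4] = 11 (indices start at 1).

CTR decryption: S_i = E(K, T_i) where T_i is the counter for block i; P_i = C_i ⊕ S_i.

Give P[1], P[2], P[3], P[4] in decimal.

P[1] = 12, P[2] = 3, P[3] = 8, P[4] = 12

P[1]: T = 10, S = E(K, T) = 4; 8 ⊕ 4 = 12.
P[2]: T = 11, S = E(K, T) = 5; 6 ⊕ 5 = 3.
P[3]: T = 12, S = E(K, T) = 6; 14 ⊕ 6 = 8.
P[4]: T = 13, S = E(K, T) = 7; 11 ⊕ 7 = 12.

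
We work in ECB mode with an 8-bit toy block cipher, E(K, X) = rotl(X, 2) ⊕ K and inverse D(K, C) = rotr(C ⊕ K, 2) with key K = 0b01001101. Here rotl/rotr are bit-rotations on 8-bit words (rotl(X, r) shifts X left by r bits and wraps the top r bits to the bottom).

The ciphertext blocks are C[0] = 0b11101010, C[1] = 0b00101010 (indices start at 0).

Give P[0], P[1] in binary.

P[0] = 0b11101001, P[1] = 0b11011001

ECB decryption: P_i = D(K, C_i).
P[0]: D(K, 0b11101010) = 0b11101001.
P[1]: D(K, 0b00101010) = 0b11011001.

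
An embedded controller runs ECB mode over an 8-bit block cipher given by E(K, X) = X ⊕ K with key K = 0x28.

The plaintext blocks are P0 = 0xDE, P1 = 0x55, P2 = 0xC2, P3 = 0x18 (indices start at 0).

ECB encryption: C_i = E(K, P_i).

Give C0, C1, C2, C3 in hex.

C0: E(K, 0xDE) = 0xF6.
C1: E(K, 0x55) = 0x7D.
C2: E(K, 0xC2) = 0xEA.
C3: E(K, 0x18) = 0x30.

C0 = 0xF6, C1 = 0x7D, C2 = 0xEA, C3 = 0x30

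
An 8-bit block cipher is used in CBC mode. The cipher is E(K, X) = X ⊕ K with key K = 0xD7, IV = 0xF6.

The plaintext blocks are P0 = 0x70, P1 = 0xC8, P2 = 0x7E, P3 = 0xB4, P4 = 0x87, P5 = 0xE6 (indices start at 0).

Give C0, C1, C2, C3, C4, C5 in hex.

C0 = 0x51, C1 = 0x4E, C2 = 0xE7, C3 = 0x84, C4 = 0xD4, C5 = 0xE5

CBC encryption: C_i = E(K, P_i ⊕ C_{i−1}), with C_{−1} = IV.
C0: P0 ⊕ 0xF6 = 0x86; E(K, 0x86) = 0x51.
C1: P1 ⊕ 0x51 = 0x99; E(K, 0x99) = 0x4E.
C2: P2 ⊕ 0x4E = 0x30; E(K, 0x30) = 0xE7.
C3: P3 ⊕ 0xE7 = 0x53; E(K, 0x53) = 0x84.
C4: P4 ⊕ 0x84 = 0x03; E(K, 0x03) = 0xD4.
C5: P5 ⊕ 0xD4 = 0x32; E(K, 0x32) = 0xE5.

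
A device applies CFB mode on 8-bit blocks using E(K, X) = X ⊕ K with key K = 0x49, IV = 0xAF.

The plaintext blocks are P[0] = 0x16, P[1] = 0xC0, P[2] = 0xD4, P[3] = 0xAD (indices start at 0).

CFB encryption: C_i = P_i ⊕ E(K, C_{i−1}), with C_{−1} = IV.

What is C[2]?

C[0]: E(K, 0xAF) = 0xE6; 0x16 ⊕ 0xE6 = 0xF0.
C[1]: E(K, 0xF0) = 0xB9; 0xC0 ⊕ 0xB9 = 0x79.
C[2]: E(K, 0x79) = 0x30; 0xD4 ⊕ 0x30 = 0xE4.

C[2] = 0xE4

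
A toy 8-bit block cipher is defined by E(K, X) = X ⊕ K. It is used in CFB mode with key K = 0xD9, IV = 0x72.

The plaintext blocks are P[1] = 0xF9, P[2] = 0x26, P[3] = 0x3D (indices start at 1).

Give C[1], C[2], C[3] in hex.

CFB encryption: C_i = P_i ⊕ E(K, C_{i−1}), with C_{0} = IV.
C[1]: E(K, 0x72) = 0xAB; 0xF9 ⊕ 0xAB = 0x52.
C[2]: E(K, 0x52) = 0x8B; 0x26 ⊕ 0x8B = 0xAD.
C[3]: E(K, 0xAD) = 0x74; 0x3D ⊕ 0x74 = 0x49.

C[1] = 0x52, C[2] = 0xAD, C[3] = 0x49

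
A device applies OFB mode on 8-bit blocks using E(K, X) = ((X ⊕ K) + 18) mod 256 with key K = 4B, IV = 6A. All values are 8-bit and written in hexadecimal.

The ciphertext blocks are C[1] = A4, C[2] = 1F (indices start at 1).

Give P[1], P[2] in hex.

OFB decryption: S_i = E(K, S_{i−1}) with S_{0} = IV; P_i = C_i ⊕ S_i.
P[1]: S = E(K, 6A) = 39; A4 ⊕ 39 = 9D.
P[2]: S = E(K, 39) = 8A; 1F ⊕ 8A = 95.

P[1] = 9D, P[2] = 95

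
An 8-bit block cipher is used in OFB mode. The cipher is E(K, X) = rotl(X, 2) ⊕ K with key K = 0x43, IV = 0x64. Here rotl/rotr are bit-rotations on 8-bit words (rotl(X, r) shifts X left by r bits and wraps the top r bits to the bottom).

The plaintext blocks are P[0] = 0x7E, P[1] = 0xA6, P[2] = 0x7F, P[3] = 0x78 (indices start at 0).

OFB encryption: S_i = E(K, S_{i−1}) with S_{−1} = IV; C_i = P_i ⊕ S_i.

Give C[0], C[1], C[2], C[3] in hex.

C[0]: S = E(K, 0x64) = 0xD2; 0x7E ⊕ 0xD2 = 0xAC.
C[1]: S = E(K, 0xD2) = 0x08; 0xA6 ⊕ 0x08 = 0xAE.
C[2]: S = E(K, 0x08) = 0x63; 0x7F ⊕ 0x63 = 0x1C.
C[3]: S = E(K, 0x63) = 0xCE; 0x78 ⊕ 0xCE = 0xB6.

C[0] = 0xAC, C[1] = 0xAE, C[2] = 0x1C, C[3] = 0xB6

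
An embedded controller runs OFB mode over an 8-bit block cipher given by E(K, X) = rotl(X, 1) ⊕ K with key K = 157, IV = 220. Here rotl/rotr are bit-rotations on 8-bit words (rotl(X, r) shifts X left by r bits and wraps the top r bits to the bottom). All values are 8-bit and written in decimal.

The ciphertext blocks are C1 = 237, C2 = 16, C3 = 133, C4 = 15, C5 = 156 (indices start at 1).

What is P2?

P2 = 197

OFB decryption: S_i = E(K, S_{i−1}) with S_{0} = IV; P_i = C_i ⊕ S_i.
P1: S = E(K, 220) = 36; 237 ⊕ 36 = 201.
P2: S = E(K, 36) = 213; 16 ⊕ 213 = 197.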